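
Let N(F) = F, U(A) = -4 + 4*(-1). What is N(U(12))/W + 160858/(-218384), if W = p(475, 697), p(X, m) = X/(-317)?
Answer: 238707137/51866200 ≈ 4.6024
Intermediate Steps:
U(A) = -8 (U(A) = -4 - 4 = -8)
p(X, m) = -X/317 (p(X, m) = X*(-1/317) = -X/317)
W = -475/317 (W = -1/317*475 = -475/317 ≈ -1.4984)
N(U(12))/W + 160858/(-218384) = -8/(-475/317) + 160858/(-218384) = -8*(-317/475) + 160858*(-1/218384) = 2536/475 - 80429/109192 = 238707137/51866200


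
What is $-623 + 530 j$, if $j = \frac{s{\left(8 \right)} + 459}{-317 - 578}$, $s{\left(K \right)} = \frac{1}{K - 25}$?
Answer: $- \frac{2722801}{3043} \approx -894.78$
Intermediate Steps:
$s{\left(K \right)} = \frac{1}{-25 + K}$
$j = - \frac{7802}{15215}$ ($j = \frac{\frac{1}{-25 + 8} + 459}{-317 - 578} = \frac{\frac{1}{-17} + 459}{-895} = \left(- \frac{1}{17} + 459\right) \left(- \frac{1}{895}\right) = \frac{7802}{17} \left(- \frac{1}{895}\right) = - \frac{7802}{15215} \approx -0.51278$)
$-623 + 530 j = -623 + 530 \left(- \frac{7802}{15215}\right) = -623 - \frac{827012}{3043} = - \frac{2722801}{3043}$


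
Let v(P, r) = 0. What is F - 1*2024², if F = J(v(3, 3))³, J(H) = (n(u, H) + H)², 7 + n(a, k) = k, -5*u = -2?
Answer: -3978927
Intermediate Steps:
u = ⅖ (u = -⅕*(-2) = ⅖ ≈ 0.40000)
n(a, k) = -7 + k
J(H) = (-7 + 2*H)² (J(H) = ((-7 + H) + H)² = (-7 + 2*H)²)
F = 117649 (F = ((-7 + 2*0)²)³ = ((-7 + 0)²)³ = ((-7)²)³ = 49³ = 117649)
F - 1*2024² = 117649 - 1*2024² = 117649 - 1*4096576 = 117649 - 4096576 = -3978927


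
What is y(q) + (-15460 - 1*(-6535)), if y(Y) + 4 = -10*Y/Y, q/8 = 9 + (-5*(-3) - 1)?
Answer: -8939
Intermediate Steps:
q = 184 (q = 8*(9 + (-5*(-3) - 1)) = 8*(9 + (15 - 1)) = 8*(9 + 14) = 8*23 = 184)
y(Y) = -14 (y(Y) = -4 - 10*Y/Y = -4 - 10*1 = -4 - 10 = -14)
y(q) + (-15460 - 1*(-6535)) = -14 + (-15460 - 1*(-6535)) = -14 + (-15460 + 6535) = -14 - 8925 = -8939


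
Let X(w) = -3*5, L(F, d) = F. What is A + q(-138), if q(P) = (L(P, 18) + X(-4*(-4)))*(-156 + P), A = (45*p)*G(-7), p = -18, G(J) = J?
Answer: 50652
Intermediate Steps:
X(w) = -15
A = 5670 (A = (45*(-18))*(-7) = -810*(-7) = 5670)
q(P) = (-156 + P)*(-15 + P) (q(P) = (P - 15)*(-156 + P) = (-15 + P)*(-156 + P) = (-156 + P)*(-15 + P))
A + q(-138) = 5670 + (2340 + (-138)**2 - 171*(-138)) = 5670 + (2340 + 19044 + 23598) = 5670 + 44982 = 50652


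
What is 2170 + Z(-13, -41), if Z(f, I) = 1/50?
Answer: 108501/50 ≈ 2170.0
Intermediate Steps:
Z(f, I) = 1/50
2170 + Z(-13, -41) = 2170 + 1/50 = 108501/50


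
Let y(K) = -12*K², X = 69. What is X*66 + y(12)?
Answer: 2826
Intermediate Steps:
X*66 + y(12) = 69*66 - 12*12² = 4554 - 12*144 = 4554 - 1728 = 2826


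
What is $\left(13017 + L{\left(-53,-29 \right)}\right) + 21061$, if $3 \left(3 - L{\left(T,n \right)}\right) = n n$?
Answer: $\frac{101402}{3} \approx 33801.0$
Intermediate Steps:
$L{\left(T,n \right)} = 3 - \frac{n^{2}}{3}$ ($L{\left(T,n \right)} = 3 - \frac{n n}{3} = 3 - \frac{n^{2}}{3}$)
$\left(13017 + L{\left(-53,-29 \right)}\right) + 21061 = \left(13017 + \left(3 - \frac{\left(-29\right)^{2}}{3}\right)\right) + 21061 = \left(13017 + \left(3 - \frac{841}{3}\right)\right) + 21061 = \left(13017 - \frac{832}{3}\right) + 21061 = \frac{38219}{3} + 21061 = \frac{101402}{3}$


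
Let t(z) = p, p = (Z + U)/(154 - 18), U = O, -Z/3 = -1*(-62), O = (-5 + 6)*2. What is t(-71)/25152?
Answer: -23/427584 ≈ -5.3791e-5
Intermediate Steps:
O = 2 (O = 1*2 = 2)
Z = -186 (Z = -(-3)*(-62) = -3*62 = -186)
U = 2
p = -23/17 (p = (-186 + 2)/(154 - 18) = -184/136 = -184*1/136 = -23/17 ≈ -1.3529)
t(z) = -23/17
t(-71)/25152 = -23/17/25152 = -23/17*1/25152 = -23/427584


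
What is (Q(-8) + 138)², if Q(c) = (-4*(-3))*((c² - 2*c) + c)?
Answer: 1004004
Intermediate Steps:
Q(c) = -12*c + 12*c² (Q(c) = 12*(c² - c) = -12*c + 12*c²)
(Q(-8) + 138)² = (12*(-8)*(-1 - 8) + 138)² = (12*(-8)*(-9) + 138)² = (864 + 138)² = 1002² = 1004004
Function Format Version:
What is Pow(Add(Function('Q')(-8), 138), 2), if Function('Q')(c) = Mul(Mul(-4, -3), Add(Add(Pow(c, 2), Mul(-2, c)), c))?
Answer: 1004004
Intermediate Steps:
Function('Q')(c) = Add(Mul(-12, c), Mul(12, Pow(c, 2))) (Function('Q')(c) = Mul(12, Add(Pow(c, 2), Mul(-1, c))) = Add(Mul(-12, c), Mul(12, Pow(c, 2))))
Pow(Add(Function('Q')(-8), 138), 2) = Pow(Add(Mul(12, -8, Add(-1, -8)), 138), 2) = Pow(Add(Mul(12, -8, -9), 138), 2) = Pow(Add(864, 138), 2) = Pow(1002, 2) = 1004004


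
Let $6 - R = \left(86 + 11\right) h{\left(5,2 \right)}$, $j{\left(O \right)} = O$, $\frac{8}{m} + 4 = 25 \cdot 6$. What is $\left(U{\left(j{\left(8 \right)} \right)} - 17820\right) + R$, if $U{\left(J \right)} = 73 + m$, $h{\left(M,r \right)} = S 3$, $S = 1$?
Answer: $- \frac{1316332}{73} \approx -18032.0$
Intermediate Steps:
$m = \frac{4}{73}$ ($m = \frac{8}{-4 + 25 \cdot 6} = \frac{8}{-4 + 150} = \frac{8}{146} = 8 \cdot \frac{1}{146} = \frac{4}{73} \approx 0.054795$)
$h{\left(M,r \right)} = 3$ ($h{\left(M,r \right)} = 1 \cdot 3 = 3$)
$U{\left(J \right)} = \frac{5333}{73}$ ($U{\left(J \right)} = 73 + \frac{4}{73} = \frac{5333}{73}$)
$R = -285$ ($R = 6 - \left(86 + 11\right) 3 = 6 - 97 \cdot 3 = 6 - 291 = -285$)
$\left(U{\left(j{\left(8 \right)} \right)} - 17820\right) + R = \left(\frac{5333}{73} - 17820\right) - 285 = - \frac{1295527}{73} - 285 = - \frac{1316332}{73}$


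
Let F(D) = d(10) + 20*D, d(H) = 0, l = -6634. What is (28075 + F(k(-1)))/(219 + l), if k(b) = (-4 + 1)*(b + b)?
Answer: -5639/1283 ≈ -4.3952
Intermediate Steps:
k(b) = -6*b
F(D) = 20*D (F(D) = 0 + 20*D = 20*D)
(28075 + F(k(-1)))/(219 + l) = (28075 + 20*(-6*(-1)))/(219 - 6634) = (28075 + 20*6)/(-6415) = (28075 + 120)*(-1/6415) = 28195*(-1/6415) = -5639/1283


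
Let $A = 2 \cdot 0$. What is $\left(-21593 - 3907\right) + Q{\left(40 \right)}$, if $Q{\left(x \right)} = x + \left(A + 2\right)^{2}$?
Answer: $-25456$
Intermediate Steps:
$A = 0$
$Q{\left(x \right)} = 4 + x$ ($Q{\left(x \right)} = x + \left(0 + 2\right)^{2} = x + 2^{2} = x + 4 = 4 + x$)
$\left(-21593 - 3907\right) + Q{\left(40 \right)} = \left(-21593 - 3907\right) + \left(4 + 40\right) = -25500 + 44 = -25456$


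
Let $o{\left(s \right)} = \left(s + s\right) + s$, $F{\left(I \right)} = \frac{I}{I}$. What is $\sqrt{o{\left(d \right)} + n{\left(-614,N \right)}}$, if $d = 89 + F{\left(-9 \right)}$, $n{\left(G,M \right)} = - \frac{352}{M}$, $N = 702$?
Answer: $\frac{\sqrt{3689166}}{117} \approx 16.416$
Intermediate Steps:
$F{\left(I \right)} = 1$
$d = 90$ ($d = 89 + 1 = 90$)
$o{\left(s \right)} = 3 s$ ($o{\left(s \right)} = 2 s + s = 3 s$)
$\sqrt{o{\left(d \right)} + n{\left(-614,N \right)}} = \sqrt{3 \cdot 90 - \frac{352}{702}} = \sqrt{270 - \frac{176}{351}} = \sqrt{\frac{94594}{351}} = \frac{\sqrt{3689166}}{117}$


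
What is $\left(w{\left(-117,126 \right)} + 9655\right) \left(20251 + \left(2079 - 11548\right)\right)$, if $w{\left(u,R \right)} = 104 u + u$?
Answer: $-28356660$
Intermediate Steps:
$w{\left(u,R \right)} = 105 u$
$\left(w{\left(-117,126 \right)} + 9655\right) \left(20251 + \left(2079 - 11548\right)\right) = \left(105 \left(-117\right) + 9655\right) \left(20251 + \left(2079 - 11548\right)\right) = \left(-12285 + 9655\right) \left(20251 - 9469\right) = \left(-2630\right) 10782 = -28356660$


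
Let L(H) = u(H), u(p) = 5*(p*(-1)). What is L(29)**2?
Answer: 21025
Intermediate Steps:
u(p) = -5*p (u(p) = 5*(-p) = -5*p)
L(H) = -5*H
L(29)**2 = (-5*29)**2 = (-145)**2 = 21025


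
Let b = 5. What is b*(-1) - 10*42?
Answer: -425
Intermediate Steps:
b*(-1) - 10*42 = 5*(-1) - 10*42 = -5 - 420 = -425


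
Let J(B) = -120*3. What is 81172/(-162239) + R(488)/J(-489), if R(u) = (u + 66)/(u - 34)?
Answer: -954045149/1894024440 ≈ -0.50371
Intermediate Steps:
R(u) = (66 + u)/(-34 + u)
J(B) = -360
81172/(-162239) + R(488)/J(-489) = 81172/(-162239) + ((66 + 488)/(-34 + 488))/(-360) = 81172*(-1/162239) + (554/454)*(-1/360) = -11596/23177 + ((1/454)*554)*(-1/360) = -11596/23177 + (277/227)*(-1/360) = -11596/23177 - 277/81720 = -954045149/1894024440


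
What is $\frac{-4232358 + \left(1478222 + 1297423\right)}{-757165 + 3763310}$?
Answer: $- \frac{1456713}{3006145} \approx -0.48458$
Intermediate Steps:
$\frac{-4232358 + \left(1478222 + 1297423\right)}{-757165 + 3763310} = \frac{-4232358 + 2775645}{3006145} = \left(-1456713\right) \frac{1}{3006145} = - \frac{1456713}{3006145}$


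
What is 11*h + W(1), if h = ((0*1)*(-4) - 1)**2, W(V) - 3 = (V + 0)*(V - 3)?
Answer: 12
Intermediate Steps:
W(V) = 3 + V*(-3 + V) (W(V) = 3 + (V + 0)*(V - 3) = 3 + V*(-3 + V))
h = 1 (h = (0*(-4) - 1)**2 = (0 - 1)**2 = (-1)**2 = 1)
11*h + W(1) = 11*1 + (3 + 1**2 - 3*1) = 11 + (3 + 1 - 3) = 11 + 1 = 12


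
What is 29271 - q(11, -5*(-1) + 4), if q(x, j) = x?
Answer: 29260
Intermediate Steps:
29271 - q(11, -5*(-1) + 4) = 29271 - 1*11 = 29271 - 11 = 29260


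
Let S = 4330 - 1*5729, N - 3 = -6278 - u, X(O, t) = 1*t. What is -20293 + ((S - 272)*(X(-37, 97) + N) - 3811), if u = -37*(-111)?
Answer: 17162131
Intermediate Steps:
u = 4107
X(O, t) = t
N = -10382 (N = 3 + (-6278 - 1*4107) = 3 + (-6278 - 4107) = 3 - 10385 = -10382)
S = -1399 (S = 4330 - 5729 = -1399)
-20293 + ((S - 272)*(X(-37, 97) + N) - 3811) = -20293 + ((-1399 - 272)*(97 - 10382) - 3811) = -20293 + (-1671*(-10285) - 3811) = -20293 + (17186235 - 3811) = -20293 + 17182424 = 17162131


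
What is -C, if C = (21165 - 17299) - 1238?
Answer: -2628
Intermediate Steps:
C = 2628 (C = 3866 - 1238 = 2628)
-C = -1*2628 = -2628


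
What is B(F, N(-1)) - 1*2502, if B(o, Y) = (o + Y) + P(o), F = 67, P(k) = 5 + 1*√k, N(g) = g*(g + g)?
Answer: -2428 + √67 ≈ -2419.8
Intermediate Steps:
N(g) = 2*g² (N(g) = g*(2*g) = 2*g²)
P(k) = 5 + √k
B(o, Y) = 5 + Y + o + √o (B(o, Y) = (o + Y) + (5 + √o) = (Y + o) + (5 + √o) = 5 + Y + o + √o)
B(F, N(-1)) - 1*2502 = (5 + 2*(-1)² + 67 + √67) - 1*2502 = (5 + 2*1 + 67 + √67) - 2502 = (5 + 2 + 67 + √67) - 2502 = (74 + √67) - 2502 = -2428 + √67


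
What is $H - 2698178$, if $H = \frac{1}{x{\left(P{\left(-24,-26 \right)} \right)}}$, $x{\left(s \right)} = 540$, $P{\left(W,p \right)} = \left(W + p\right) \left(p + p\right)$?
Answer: $- \frac{1457016119}{540} \approx -2.6982 \cdot 10^{6}$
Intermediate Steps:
$P{\left(W,p \right)} = 2 p \left(W + p\right)$ ($P{\left(W,p \right)} = \left(W + p\right) 2 p = 2 p \left(W + p\right)$)
$H = \frac{1}{540} \approx 0.0018519$
$H - 2698178 = \frac{1}{540} - 2698178 = - \frac{1457016119}{540}$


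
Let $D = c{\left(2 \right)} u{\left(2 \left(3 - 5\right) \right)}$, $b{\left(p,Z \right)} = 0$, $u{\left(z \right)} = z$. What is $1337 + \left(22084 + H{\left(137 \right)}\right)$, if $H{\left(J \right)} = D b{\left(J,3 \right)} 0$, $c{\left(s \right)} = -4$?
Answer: $23421$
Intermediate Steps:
$D = 16$ ($D = - 4 \cdot 2 \left(3 - 5\right) = - 4 \cdot 2 \left(-2\right) = \left(-4\right) \left(-4\right) = 16$)
$H{\left(J \right)} = 0$ ($H{\left(J \right)} = 16 \cdot 0 \cdot 0 = 0 \cdot 0 = 0$)
$1337 + \left(22084 + H{\left(137 \right)}\right) = 1337 + \left(22084 + 0\right) = 1337 + 22084 = 23421$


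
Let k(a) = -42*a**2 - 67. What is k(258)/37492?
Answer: -2795755/37492 ≈ -74.569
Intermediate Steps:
k(a) = -67 - 42*a**2
k(258)/37492 = (-67 - 42*258**2)/37492 = (-67 - 42*66564)*(1/37492) = (-67 - 2795688)*(1/37492) = -2795755*1/37492 = -2795755/37492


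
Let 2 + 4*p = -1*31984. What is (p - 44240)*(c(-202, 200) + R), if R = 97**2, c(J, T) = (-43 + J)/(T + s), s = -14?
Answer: -182809885117/372 ≈ -4.9142e+8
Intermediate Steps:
p = -15993/2 (p = -1/2 + (-1*31984)/4 = -1/2 + (1/4)*(-31984) = -1/2 - 7996 = -15993/2 ≈ -7996.5)
c(J, T) = (-43 + J)/(-14 + T) (c(J, T) = (-43 + J)/(T - 14) = (-43 + J)/(-14 + T))
R = 9409
(p - 44240)*(c(-202, 200) + R) = (-15993/2 - 44240)*((-43 - 202)/(-14 + 200) + 9409) = -104473*(-245/186 + 9409)/2 = -104473/2*1749829/186 = -182809885117/372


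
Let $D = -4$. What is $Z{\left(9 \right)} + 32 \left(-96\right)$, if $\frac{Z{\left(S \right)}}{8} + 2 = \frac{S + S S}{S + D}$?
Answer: $-2944$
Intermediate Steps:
$Z{\left(S \right)} = -16 + \frac{8 \left(S + S^{2}\right)}{-4 + S}$ ($Z{\left(S \right)} = -16 + 8 \frac{S + S S}{S - 4} = -16 + 8 \frac{S + S^{2}}{-4 + S} = -16 + \frac{8 \left(S + S^{2}\right)}{-4 + S}$)
$Z{\left(9 \right)} + 32 \left(-96\right) = \frac{8 \left(8 + 9^{2} - 9\right)}{-4 + 9} + 32 \left(-96\right) = \frac{8 \left(8 + 81 - 9\right)}{5} - 3072 = 8 \cdot \frac{1}{5} \cdot 80 - 3072 = 128 - 3072 = -2944$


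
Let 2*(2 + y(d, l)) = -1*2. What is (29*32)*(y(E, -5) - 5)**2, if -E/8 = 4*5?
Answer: 59392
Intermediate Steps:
E = -160 (E = -32*5 = -8*20 = -160)
y(d, l) = -3 (y(d, l) = -2 + (-1*2)/2 = -2 + (1/2)*(-2) = -2 - 1 = -3)
(29*32)*(y(E, -5) - 5)**2 = (29*32)*(-3 - 5)**2 = 928*(-8)**2 = 928*64 = 59392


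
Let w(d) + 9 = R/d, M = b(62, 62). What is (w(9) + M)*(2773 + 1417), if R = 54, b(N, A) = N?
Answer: 247210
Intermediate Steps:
M = 62
w(d) = -9 + 54/d
(w(9) + M)*(2773 + 1417) = ((-9 + 54/9) + 62)*(2773 + 1417) = ((-9 + 54*(⅑)) + 62)*4190 = ((-9 + 6) + 62)*4190 = (-3 + 62)*4190 = 59*4190 = 247210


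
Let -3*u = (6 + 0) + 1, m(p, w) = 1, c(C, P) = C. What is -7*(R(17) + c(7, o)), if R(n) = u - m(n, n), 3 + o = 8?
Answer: -77/3 ≈ -25.667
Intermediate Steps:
o = 5 (o = -3 + 8 = 5)
u = -7/3 (u = -((6 + 0) + 1)/3 = -(6 + 1)/3 = -1/3*7 = -7/3 ≈ -2.3333)
R(n) = -10/3 (R(n) = -7/3 - 1*1 = -7/3 - 1 = -10/3)
-7*(R(17) + c(7, o)) = -7*(-10/3 + 7) = -7*11/3 = -77/3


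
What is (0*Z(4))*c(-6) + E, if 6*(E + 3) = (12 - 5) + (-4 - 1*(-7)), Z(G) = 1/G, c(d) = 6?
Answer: -4/3 ≈ -1.3333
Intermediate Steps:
E = -4/3 (E = -3 + ((12 - 5) + (-4 - 1*(-7)))/6 = -3 + (7 + (-4 + 7))/6 = -3 + (7 + 3)/6 = -3 + (⅙)*10 = -3 + 5/3 = -4/3 ≈ -1.3333)
(0*Z(4))*c(-6) + E = (0/4)*6 - 4/3 = (0*(¼))*6 - 4/3 = 0*6 - 4/3 = 0 - 4/3 = -4/3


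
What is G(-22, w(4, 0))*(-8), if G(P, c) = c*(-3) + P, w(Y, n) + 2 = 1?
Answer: 152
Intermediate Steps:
w(Y, n) = -1 (w(Y, n) = -2 + 1 = -1)
G(P, c) = P - 3*c (G(P, c) = -3*c + P = P - 3*c)
G(-22, w(4, 0))*(-8) = (-22 - 3*(-1))*(-8) = (-22 + 3)*(-8) = -19*(-8) = 152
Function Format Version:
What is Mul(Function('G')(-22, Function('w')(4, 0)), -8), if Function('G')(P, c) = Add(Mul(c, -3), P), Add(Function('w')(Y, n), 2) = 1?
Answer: 152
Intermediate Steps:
Function('w')(Y, n) = -1 (Function('w')(Y, n) = Add(-2, 1) = -1)
Function('G')(P, c) = Add(P, Mul(-3, c)) (Function('G')(P, c) = Add(Mul(-3, c), P) = Add(P, Mul(-3, c)))
Mul(Function('G')(-22, Function('w')(4, 0)), -8) = Mul(Add(-22, Mul(-3, -1)), -8) = Mul(Add(-22, 3), -8) = Mul(-19, -8) = 152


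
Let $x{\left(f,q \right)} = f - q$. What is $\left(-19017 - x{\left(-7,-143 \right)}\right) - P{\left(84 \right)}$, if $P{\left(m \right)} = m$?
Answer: $-19237$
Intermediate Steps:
$\left(-19017 - x{\left(-7,-143 \right)}\right) - P{\left(84 \right)} = \left(-19017 - \left(-7 - -143\right)\right) - 84 = \left(-19017 - \left(-7 + 143\right)\right) - 84 = \left(-19017 - 136\right) - 84 = -19153 - 84 = -19237$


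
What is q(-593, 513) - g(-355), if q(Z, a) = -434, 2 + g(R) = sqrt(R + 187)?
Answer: -432 - 2*I*sqrt(42) ≈ -432.0 - 12.961*I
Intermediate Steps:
g(R) = -2 + sqrt(187 + R) (g(R) = -2 + sqrt(R + 187) = -2 + sqrt(187 + R))
q(-593, 513) - g(-355) = -434 - (-2 + sqrt(187 - 355)) = -434 - (-2 + sqrt(-168)) = -434 - (-2 + 2*I*sqrt(42)) = -434 + (2 - 2*I*sqrt(42)) = -432 - 2*I*sqrt(42)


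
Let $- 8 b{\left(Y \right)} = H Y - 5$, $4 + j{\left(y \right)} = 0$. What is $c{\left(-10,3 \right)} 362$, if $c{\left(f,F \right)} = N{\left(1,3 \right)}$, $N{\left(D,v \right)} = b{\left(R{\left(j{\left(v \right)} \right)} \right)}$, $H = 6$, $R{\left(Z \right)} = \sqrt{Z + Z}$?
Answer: $\frac{905}{4} - 543 i \sqrt{2} \approx 226.25 - 767.92 i$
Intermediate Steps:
$j{\left(y \right)} = -4$ ($j{\left(y \right)} = -4 + 0 = -4$)
$R{\left(Z \right)} = \sqrt{2} \sqrt{Z}$ ($R{\left(Z \right)} = \sqrt{2 Z} = \sqrt{2} \sqrt{Z}$)
$b{\left(Y \right)} = \frac{5}{8} - \frac{3 Y}{4}$ ($b{\left(Y \right)} = - \frac{6 Y - 5}{8} = - \frac{-5 + 6 Y}{8} = \frac{5}{8} - \frac{3 Y}{4}$)
$N{\left(D,v \right)} = \frac{5}{8} - \frac{3 i \sqrt{2}}{2}$ ($N{\left(D,v \right)} = \frac{5}{8} - \frac{3 \sqrt{2} \sqrt{-4}}{4} = \frac{5}{8} - \frac{3 \sqrt{2} \cdot 2 i}{4} = \frac{5}{8} - \frac{3 \cdot 2 i \sqrt{2}}{4} = \frac{5}{8} - \frac{3 i \sqrt{2}}{2}$)
$c{\left(f,F \right)} = \frac{5}{8} - \frac{3 i \sqrt{2}}{2}$
$c{\left(-10,3 \right)} 362 = \left(\frac{5}{8} - \frac{3 i \sqrt{2}}{2}\right) 362 = \frac{905}{4} - 543 i \sqrt{2}$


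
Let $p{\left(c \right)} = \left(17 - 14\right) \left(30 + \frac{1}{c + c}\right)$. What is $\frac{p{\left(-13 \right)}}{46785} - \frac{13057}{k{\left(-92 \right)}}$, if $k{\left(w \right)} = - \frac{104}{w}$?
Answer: $- \frac{2341674633}{202735} \approx -11550.0$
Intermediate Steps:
$p{\left(c \right)} = 90 + \frac{3}{2 c}$ ($p{\left(c \right)} = 3 \left(30 + \frac{1}{2 c}\right) = 90 + \frac{3}{2 c}$)
$\frac{p{\left(-13 \right)}}{46785} - \frac{13057}{k{\left(-92 \right)}} = \frac{90 + \frac{3}{2 \left(-13\right)}}{46785} - \frac{13057}{\left(-104\right) \frac{1}{-92}} = \left(90 + \frac{3}{2} \left(- \frac{1}{13}\right)\right) \frac{1}{46785} - \frac{13057}{\left(-104\right) \left(- \frac{1}{92}\right)} = \left(90 - \frac{3}{26}\right) \frac{1}{46785} - \frac{13057}{\frac{26}{23}} = \frac{2337}{26} \cdot \frac{1}{46785} - \frac{300311}{26} = \frac{779}{405470} - \frac{300311}{26} = - \frac{2341674633}{202735}$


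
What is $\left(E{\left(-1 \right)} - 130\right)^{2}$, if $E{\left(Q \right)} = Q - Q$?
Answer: $16900$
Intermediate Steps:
$E{\left(Q \right)} = 0$
$\left(E{\left(-1 \right)} - 130\right)^{2} = \left(0 - 130\right)^{2} = \left(-130\right)^{2} = 16900$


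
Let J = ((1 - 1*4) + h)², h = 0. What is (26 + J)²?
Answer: 1225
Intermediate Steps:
J = 9 (J = ((1 - 1*4) + 0)² = ((1 - 4) + 0)² = (-3 + 0)² = (-3)² = 9)
(26 + J)² = (26 + 9)² = 35² = 1225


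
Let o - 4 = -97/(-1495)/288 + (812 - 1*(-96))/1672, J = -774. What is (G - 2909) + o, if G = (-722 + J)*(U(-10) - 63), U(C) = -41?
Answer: 13739180168993/89987040 ≈ 1.5268e+5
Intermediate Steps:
o = 408836993/89987040 (o = 4 + (-97/(-1495)/288 + (812 - 1*(-96))/1672) = 4 + (-97*(-1/1495)*(1/288) + (812 + 96)*(1/1672)) = 4 + ((97/1495)*(1/288) + 908*(1/1672)) = 4 + (97/430560 + 227/418) = 4 + 48888833/89987040 = 408836993/89987040 ≈ 4.5433)
G = 155584 (G = (-722 - 774)*(-41 - 63) = -1496*(-104) = 155584)
(G - 2909) + o = (155584 - 2909) + 408836993/89987040 = 152675 + 408836993/89987040 = 13739180168993/89987040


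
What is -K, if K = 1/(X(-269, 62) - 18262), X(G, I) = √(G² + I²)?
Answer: 18262/333424439 + √76205/333424439 ≈ 5.5599e-5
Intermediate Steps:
K = 1/(-18262 + √76205) (K = 1/(√((-269)² + 62²) - 18262) = 1/(√(72361 + 3844) - 18262) = 1/(√76205 - 18262) = 1/(-18262 + √76205) ≈ -5.5599e-5)
-K = -(-18262/333424439 - √76205/333424439) = 18262/333424439 + √76205/333424439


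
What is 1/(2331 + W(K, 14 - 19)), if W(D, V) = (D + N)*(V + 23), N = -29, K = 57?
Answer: 1/2835 ≈ 0.00035273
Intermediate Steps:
W(D, V) = (-29 + D)*(23 + V) (W(D, V) = (D - 29)*(V + 23) = (-29 + D)*(23 + V))
1/(2331 + W(K, 14 - 19)) = 1/(2331 + (-667 - 29*(14 - 19) + 23*57 + 57*(14 - 19))) = 1/(2331 + (-667 - 29*(-5) + 1311 + 57*(-5))) = 1/(2331 + (-667 + 145 + 1311 - 285)) = 1/(2331 + 504) = 1/2835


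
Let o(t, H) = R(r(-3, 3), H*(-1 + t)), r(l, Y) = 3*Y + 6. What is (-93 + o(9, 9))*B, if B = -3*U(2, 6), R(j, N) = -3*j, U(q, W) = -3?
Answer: -1242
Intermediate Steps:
r(l, Y) = 6 + 3*Y
o(t, H) = -45 (o(t, H) = -3*(6 + 3*3) = -3*(6 + 9) = -3*15 = -45)
B = 9 (B = -3*(-3) = 9)
(-93 + o(9, 9))*B = (-93 - 45)*9 = -138*9 = -1242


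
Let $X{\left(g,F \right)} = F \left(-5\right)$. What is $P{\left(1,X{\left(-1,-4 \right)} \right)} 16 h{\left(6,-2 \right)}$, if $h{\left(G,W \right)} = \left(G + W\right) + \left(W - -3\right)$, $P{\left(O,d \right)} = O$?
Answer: $80$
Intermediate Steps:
$X{\left(g,F \right)} = - 5 F$
$h{\left(G,W \right)} = 3 + G + 2 W$ ($h{\left(G,W \right)} = \left(G + W\right) + \left(W + 3\right) = \left(G + W\right) + \left(3 + W\right) = 3 + G + 2 W$)
$P{\left(1,X{\left(-1,-4 \right)} \right)} 16 h{\left(6,-2 \right)} = 1 \cdot 16 \left(3 + 6 + 2 \left(-2\right)\right) = 16 \left(3 + 6 - 4\right) = 16 \cdot 5 = 80$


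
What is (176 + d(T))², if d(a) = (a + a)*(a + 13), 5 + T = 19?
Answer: 868624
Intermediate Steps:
T = 14 (T = -5 + 19 = 14)
d(a) = 2*a*(13 + a) (d(a) = (2*a)*(13 + a) = 2*a*(13 + a))
(176 + d(T))² = (176 + 2*14*(13 + 14))² = (176 + 2*14*27)² = (176 + 756)² = 932² = 868624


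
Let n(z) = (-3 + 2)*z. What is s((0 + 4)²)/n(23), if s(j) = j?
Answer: -16/23 ≈ -0.69565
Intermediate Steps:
n(z) = -z
s((0 + 4)²)/n(23) = (0 + 4)²/((-1*23)) = 4²/(-23) = 16*(-1/23) = -16/23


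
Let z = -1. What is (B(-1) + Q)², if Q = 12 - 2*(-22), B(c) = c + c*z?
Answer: 3136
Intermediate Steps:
B(c) = 0 (B(c) = c + c*(-1) = c - c = 0)
Q = 56 (Q = 12 + 44 = 56)
(B(-1) + Q)² = (0 + 56)² = 56² = 3136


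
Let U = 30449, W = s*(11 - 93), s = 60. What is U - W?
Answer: 35369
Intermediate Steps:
W = -4920 (W = 60*(11 - 93) = 60*(-82) = -4920)
U - W = 30449 - 1*(-4920) = 30449 + 4920 = 35369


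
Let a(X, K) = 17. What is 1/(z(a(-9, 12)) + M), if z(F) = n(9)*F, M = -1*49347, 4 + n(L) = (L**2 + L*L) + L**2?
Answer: -1/45284 ≈ -2.2083e-5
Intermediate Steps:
n(L) = -4 + 3*L**2 (n(L) = -4 + ((L**2 + L*L) + L**2) = -4 + ((L**2 + L**2) + L**2) = -4 + (2*L**2 + L**2) = -4 + 3*L**2)
M = -49347
z(F) = 239*F (z(F) = (-4 + 3*9**2)*F = (-4 + 3*81)*F = (-4 + 243)*F = 239*F)
1/(z(a(-9, 12)) + M) = 1/(239*17 - 49347) = 1/(4063 - 49347) = 1/(-45284) = -1/45284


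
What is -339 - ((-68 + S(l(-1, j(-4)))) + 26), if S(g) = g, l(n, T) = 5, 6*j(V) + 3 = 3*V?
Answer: -302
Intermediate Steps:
j(V) = -½ + V/2 (j(V) = -½ + (3*V)/6 = -½ + V/2)
-339 - ((-68 + S(l(-1, j(-4)))) + 26) = -339 - ((-68 + 5) + 26) = -339 - (-63 + 26) = -339 - 1*(-37) = -339 + 37 = -302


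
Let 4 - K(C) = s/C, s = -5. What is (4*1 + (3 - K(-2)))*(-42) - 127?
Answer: -358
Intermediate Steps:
K(C) = 4 + 5/C (K(C) = 4 - (-5)/C = 4 + 5/C)
(4*1 + (3 - K(-2)))*(-42) - 127 = (4*1 + (3 - (4 + 5/(-2))))*(-42) - 127 = (4 + (3 - (4 + 5*(-½))))*(-42) - 127 = (4 + (3 - (4 - 5/2)))*(-42) - 127 = (4 + (3 - 1*3/2))*(-42) - 127 = (4 + (3 - 3/2))*(-42) - 127 = (4 + 3/2)*(-42) - 127 = (11/2)*(-42) - 127 = -231 - 127 = -358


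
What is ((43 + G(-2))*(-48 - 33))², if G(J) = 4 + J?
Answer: 13286025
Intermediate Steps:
((43 + G(-2))*(-48 - 33))² = ((43 + (4 - 2))*(-48 - 33))² = ((43 + 2)*(-81))² = (45*(-81))² = (-3645)² = 13286025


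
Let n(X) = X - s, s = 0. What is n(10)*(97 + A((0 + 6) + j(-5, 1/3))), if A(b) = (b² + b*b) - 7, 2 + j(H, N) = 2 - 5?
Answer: 920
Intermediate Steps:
j(H, N) = -5 (j(H, N) = -2 + (2 - 5) = -2 - 3 = -5)
A(b) = -7 + 2*b² (A(b) = (b² + b²) - 7 = 2*b² - 7 = -7 + 2*b²)
n(X) = X (n(X) = X - 1*0 = X + 0 = X)
n(10)*(97 + A((0 + 6) + j(-5, 1/3))) = 10*(97 + (-7 + 2*((0 + 6) - 5)²)) = 10*(97 + (-7 + 2*(6 - 5)²)) = 10*(97 + (-7 + 2*1²)) = 10*(97 + (-7 + 2*1)) = 10*(97 + (-7 + 2)) = 10*(97 - 5) = 10*92 = 920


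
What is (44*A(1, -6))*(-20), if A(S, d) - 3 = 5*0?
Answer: -2640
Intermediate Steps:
A(S, d) = 3 (A(S, d) = 3 + 5*0 = 3 + 0 = 3)
(44*A(1, -6))*(-20) = (44*3)*(-20) = 132*(-20) = -2640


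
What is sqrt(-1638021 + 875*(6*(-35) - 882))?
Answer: 21*I*sqrt(5881) ≈ 1610.4*I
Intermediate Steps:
sqrt(-1638021 + 875*(6*(-35) - 882)) = sqrt(-1638021 + 875*(-210 - 882)) = sqrt(-1638021 + 875*(-1092)) = sqrt(-1638021 - 955500) = sqrt(-2593521) = 21*I*sqrt(5881)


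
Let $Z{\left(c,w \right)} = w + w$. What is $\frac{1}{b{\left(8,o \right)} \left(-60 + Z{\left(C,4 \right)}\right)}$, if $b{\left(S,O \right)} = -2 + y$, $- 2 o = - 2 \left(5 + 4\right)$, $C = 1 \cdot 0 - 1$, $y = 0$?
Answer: $\frac{1}{104} \approx 0.0096154$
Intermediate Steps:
$C = -1$ ($C = 0 - 1 = -1$)
$o = 9$ ($o = - \frac{\left(-2\right) \left(5 + 4\right)}{2} = - \frac{\left(-2\right) 9}{2} = \left(- \frac{1}{2}\right) \left(-18\right) = 9$)
$b{\left(S,O \right)} = -2$ ($b{\left(S,O \right)} = -2 + 0 = -2$)
$Z{\left(c,w \right)} = 2 w$
$\frac{1}{b{\left(8,o \right)} \left(-60 + Z{\left(C,4 \right)}\right)} = \frac{1}{\left(-2\right) \left(-60 + 2 \cdot 4\right)} = \frac{1}{\left(-2\right) \left(-60 + 8\right)} = \frac{1}{\left(-2\right) \left(-52\right)} = \frac{1}{104}$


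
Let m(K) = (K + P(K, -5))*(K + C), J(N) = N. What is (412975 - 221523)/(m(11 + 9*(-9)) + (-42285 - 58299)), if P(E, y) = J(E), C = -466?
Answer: -47863/6386 ≈ -7.4950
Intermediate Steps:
P(E, y) = E
m(K) = 2*K*(-466 + K) (m(K) = (K + K)*(K - 466) = (2*K)*(-466 + K) = 2*K*(-466 + K))
(412975 - 221523)/(m(11 + 9*(-9)) + (-42285 - 58299)) = (412975 - 221523)/(2*(11 + 9*(-9))*(-466 + (11 + 9*(-9))) + (-42285 - 58299)) = 191452/(2*(11 - 81)*(-466 + (11 - 81)) - 100584) = 191452/(2*(-70)*(-466 - 70) - 100584) = 191452/(2*(-70)*(-536) - 100584) = 191452/(75040 - 100584) = 191452/(-25544) = 191452*(-1/25544) = -47863/6386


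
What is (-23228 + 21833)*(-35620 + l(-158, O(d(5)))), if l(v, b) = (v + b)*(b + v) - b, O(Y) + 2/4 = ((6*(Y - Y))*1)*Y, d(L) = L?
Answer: 58574655/4 ≈ 1.4644e+7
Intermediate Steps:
O(Y) = -1/2 (O(Y) = -1/2 + ((6*(Y - Y))*1)*Y = -1/2 + ((6*0)*1)*Y = -1/2 + (0*1)*Y = -1/2 + 0*Y = -1/2 + 0 = -1/2)
l(v, b) = (b + v)**2 - b (l(v, b) = (b + v)*(b + v) - b = (b + v)**2 - b)
(-23228 + 21833)*(-35620 + l(-158, O(d(5)))) = (-23228 + 21833)*(-35620 + ((-1/2 - 158)**2 - 1*(-1/2))) = -1395*(-35620 + ((-317/2)**2 + 1/2)) = -1395*(-35620 + (100489/4 + 1/2)) = -1395*(-35620 + 100491/4) = -1395*(-41989/4) = 58574655/4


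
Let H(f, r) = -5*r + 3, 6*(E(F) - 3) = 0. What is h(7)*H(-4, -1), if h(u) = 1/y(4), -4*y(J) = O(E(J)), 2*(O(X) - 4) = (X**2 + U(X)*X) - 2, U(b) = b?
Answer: -8/3 ≈ -2.6667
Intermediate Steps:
E(F) = 3 (E(F) = 3 + (1/6)*0 = 3 + 0 = 3)
O(X) = 3 + X**2 (O(X) = 4 + ((X**2 + X*X) - 2)/2 = 4 + ((X**2 + X**2) - 2)/2 = 4 + (2*X**2 - 2)/2 = 4 + (-2 + 2*X**2)/2 = 4 + (-1 + X**2) = 3 + X**2)
H(f, r) = 3 - 5*r
y(J) = -3 (y(J) = -(3 + 3**2)/4 = -(3 + 9)/4 = -1/4*12 = -3)
h(u) = -1/3 (h(u) = 1/(-3) = -1/3)
h(7)*H(-4, -1) = -(3 - 5*(-1))/3 = -(3 + 5)/3 = -1/3*8 = -8/3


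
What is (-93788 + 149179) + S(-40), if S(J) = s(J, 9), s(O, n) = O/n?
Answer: 498479/9 ≈ 55387.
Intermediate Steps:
S(J) = J/9
(-93788 + 149179) + S(-40) = (-93788 + 149179) + (⅑)*(-40) = 55391 - 40/9 = 498479/9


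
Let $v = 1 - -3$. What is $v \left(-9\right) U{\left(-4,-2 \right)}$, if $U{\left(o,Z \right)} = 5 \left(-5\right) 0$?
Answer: $0$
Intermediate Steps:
$v = 4$ ($v = 1 + 3 = 4$)
$U{\left(o,Z \right)} = 0$ ($U{\left(o,Z \right)} = \left(-25\right) 0 = 0$)
$v \left(-9\right) U{\left(-4,-2 \right)} = 4 \left(-9\right) 0 = \left(-36\right) 0 = 0$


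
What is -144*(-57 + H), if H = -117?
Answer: 25056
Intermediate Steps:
-144*(-57 + H) = -144*(-57 - 117) = -144*(-174) = 25056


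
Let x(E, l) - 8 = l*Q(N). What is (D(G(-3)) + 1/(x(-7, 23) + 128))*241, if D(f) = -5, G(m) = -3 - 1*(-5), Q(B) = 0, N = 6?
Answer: -163639/136 ≈ -1203.2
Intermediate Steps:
G(m) = 2 (G(m) = -3 + 5 = 2)
x(E, l) = 8 (x(E, l) = 8 + l*0 = 8 + 0 = 8)
(D(G(-3)) + 1/(x(-7, 23) + 128))*241 = (-5 + 1/(8 + 128))*241 = (-5 + 1/136)*241 = -679/136*241 = -163639/136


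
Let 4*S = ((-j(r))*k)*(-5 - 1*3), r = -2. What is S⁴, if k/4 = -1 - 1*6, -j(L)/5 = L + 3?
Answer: 6146560000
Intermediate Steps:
j(L) = -15 - 5*L (j(L) = -5*(L + 3) = -5*(3 + L) = -15 - 5*L)
k = -28 (k = 4*(-1 - 1*6) = 4*(-1 - 6) = 4*(-7) = -28)
S = 280 (S = ((-(-15 - 5*(-2))*(-28))*(-5 - 1*3))/4 = ((-(-15 + 10)*(-28))*(-5 - 3))/4 = ((-1*(-5)*(-28))*(-8))/4 = ((5*(-28))*(-8))/4 = (-140*(-8))/4 = (¼)*1120 = 280)
S⁴ = 280⁴ = 6146560000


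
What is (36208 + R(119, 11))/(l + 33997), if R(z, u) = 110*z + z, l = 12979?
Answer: 49417/46976 ≈ 1.0520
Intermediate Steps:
R(z, u) = 111*z
(36208 + R(119, 11))/(l + 33997) = (36208 + 111*119)/(12979 + 33997) = (36208 + 13209)/46976 = 49417*(1/46976) = 49417/46976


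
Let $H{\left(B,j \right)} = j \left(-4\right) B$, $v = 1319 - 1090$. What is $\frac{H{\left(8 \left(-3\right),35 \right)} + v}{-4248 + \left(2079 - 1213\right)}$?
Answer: $- \frac{3589}{3382} \approx -1.0612$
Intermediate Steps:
$v = 229$
$H{\left(B,j \right)} = - 4 B j$ ($H{\left(B,j \right)} = - 4 j B = - 4 B j$)
$\frac{H{\left(8 \left(-3\right),35 \right)} + v}{-4248 + \left(2079 - 1213\right)} = \frac{\left(-4\right) 8 \left(-3\right) 35 + 229}{-4248 + \left(2079 - 1213\right)} = \frac{\left(-4\right) \left(-24\right) 35 + 229}{-4248 + \left(2079 - 1213\right)} = \frac{3360 + 229}{-4248 + 866} = \frac{3589}{-3382} = 3589 \left(- \frac{1}{3382}\right) = - \frac{3589}{3382}$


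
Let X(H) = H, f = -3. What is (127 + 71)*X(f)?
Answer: -594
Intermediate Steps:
(127 + 71)*X(f) = (127 + 71)*(-3) = 198*(-3) = -594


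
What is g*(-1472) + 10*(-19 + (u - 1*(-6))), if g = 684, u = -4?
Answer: -1007018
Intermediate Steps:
g*(-1472) + 10*(-19 + (u - 1*(-6))) = 684*(-1472) + 10*(-19 + (-4 - 1*(-6))) = -1006848 + 10*(-19 + (-4 + 6)) = -1006848 + 10*(-19 + 2) = -1006848 + 10*(-17) = -1006848 - 170 = -1007018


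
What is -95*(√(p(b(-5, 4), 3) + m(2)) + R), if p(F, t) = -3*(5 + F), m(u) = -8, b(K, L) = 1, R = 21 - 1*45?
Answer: 2280 - 95*I*√26 ≈ 2280.0 - 484.41*I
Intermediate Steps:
R = -24 (R = 21 - 45 = -24)
p(F, t) = -15 - 3*F
-95*(√(p(b(-5, 4), 3) + m(2)) + R) = -95*(√((-15 - 3*1) - 8) - 24) = -95*(√((-15 - 3) - 8) - 24) = -95*(√(-18 - 8) - 24) = -95*(√(-26) - 24) = -95*(I*√26 - 24) = -95*(-24 + I*√26) = 2280 - 95*I*√26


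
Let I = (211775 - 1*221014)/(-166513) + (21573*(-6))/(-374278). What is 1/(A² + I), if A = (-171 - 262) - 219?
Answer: 31161076307/13246710687942996 ≈ 2.3524e-6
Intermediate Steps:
A = -652 (A = -433 - 219 = -652)
I = 12505532068/31161076307 (I = (211775 - 221014)*(-1/166513) - 129438*(-1/374278) = -9239*(-1/166513) + 64719/187139 = 9239/166513 + 64719/187139 = 12505532068/31161076307 ≈ 0.40132)
1/(A² + I) = 1/((-652)² + 12505532068/31161076307) = 1/(425104 + 12505532068/31161076307) = 1/(13246710687942996/31161076307) = 31161076307/13246710687942996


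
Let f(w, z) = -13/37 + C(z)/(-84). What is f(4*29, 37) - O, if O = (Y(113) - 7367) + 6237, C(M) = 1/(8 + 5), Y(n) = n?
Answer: 41076635/40404 ≈ 1016.6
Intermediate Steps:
C(M) = 1/13
O = -1017 (O = (113 - 7367) + 6237 = -7254 + 6237 = -1017)
f(w, z) = -14233/40404 (f(w, z) = -13/37 + (1/13)/(-84) = -13*1/37 + (1/13)*(-1/84) = -13/37 - 1/1092 = -14233/40404)
f(4*29, 37) - O = -14233/40404 - 1*(-1017) = -14233/40404 + 1017 = 41076635/40404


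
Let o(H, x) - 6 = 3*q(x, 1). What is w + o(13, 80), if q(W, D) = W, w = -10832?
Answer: -10586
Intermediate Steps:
o(H, x) = 6 + 3*x
w + o(13, 80) = -10832 + (6 + 3*80) = -10832 + (6 + 240) = -10832 + 246 = -10586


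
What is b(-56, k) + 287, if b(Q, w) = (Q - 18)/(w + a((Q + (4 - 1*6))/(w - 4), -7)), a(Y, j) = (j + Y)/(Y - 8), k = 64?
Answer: 4989679/17455 ≈ 285.86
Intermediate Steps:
a(Y, j) = (Y + j)/(-8 + Y)
b(Q, w) = (-18 + Q)/(w + (-7 + (-2 + Q)/(-4 + w))/(-8 + (-2 + Q)/(-4 + w))) (b(Q, w) = (Q - 18)/(w + ((Q + (4 - 1*6))/(w - 4) - 7)/(-8 + (Q + (4 - 1*6))/(w - 4))) = (-18 + Q)/(w + ((Q + (4 - 6))/(-4 + w) - 7)/(-8 + (Q + (4 - 6))/(-4 + w))) = (-18 + Q)/(w + ((Q - 2)/(-4 + w) - 7)/(-8 + (Q - 2)/(-4 + w))) = (-18 + Q)/(w + ((-2 + Q)/(-4 + w) - 7)/(-8 + (-2 + Q)/(-4 + w))) = (-18 + Q)/(w + (-7 + (-2 + Q)/(-4 + w))/(-8 + (-2 + Q)/(-4 + w))))
b(-56, k) + 287 = (-18 - 56)*(30 - 56 - 8*64)/(26 - 56 - 7*64 + 64*(30 - 56 - 8*64)) + 287 = -74*(30 - 56 - 512)/(26 - 56 - 448 + 64*(30 - 56 - 512)) + 287 = -74*(-538)/(26 - 56 - 448 + 64*(-538)) + 287 = -74*(-538)/(26 - 56 - 448 - 34432) + 287 = -74*(-538)/(-34910) + 287 = -1/34910*(-74)*(-538) + 287 = -19906/17455 + 287 = 4989679/17455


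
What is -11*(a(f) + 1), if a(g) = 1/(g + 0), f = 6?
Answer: -77/6 ≈ -12.833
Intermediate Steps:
a(g) = 1/g
-11*(a(f) + 1) = -11*(1/6 + 1) = -11*7/6 = -77/6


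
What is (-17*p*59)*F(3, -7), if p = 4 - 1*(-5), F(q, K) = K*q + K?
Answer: 252756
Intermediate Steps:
F(q, K) = K + K*q
p = 9 (p = 4 + 5 = 9)
(-17*p*59)*F(3, -7) = (-17*9*59)*(-7*(1 + 3)) = (-153*59)*(-7*4) = -9027*(-28) = 252756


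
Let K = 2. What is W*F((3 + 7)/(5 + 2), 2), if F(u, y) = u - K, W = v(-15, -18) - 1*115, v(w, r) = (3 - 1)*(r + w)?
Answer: 724/7 ≈ 103.43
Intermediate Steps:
v(w, r) = 2*r + 2*w (v(w, r) = 2*(r + w) = 2*r + 2*w)
W = -181 (W = (2*(-18) + 2*(-15)) - 1*115 = (-36 - 30) - 115 = -66 - 115 = -181)
F(u, y) = -2 + u (F(u, y) = u - 1*2 = u - 2 = -2 + u)
W*F((3 + 7)/(5 + 2), 2) = -181*(-2 + (3 + 7)/(5 + 2)) = -181*(-2 + 10/7) = -181*(-4/7) = 724/7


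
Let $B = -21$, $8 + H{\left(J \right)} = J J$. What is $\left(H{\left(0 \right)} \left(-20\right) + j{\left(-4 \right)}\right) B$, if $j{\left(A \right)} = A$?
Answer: $-3276$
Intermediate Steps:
$H{\left(J \right)} = -8 + J^{2}$ ($H{\left(J \right)} = -8 + J J = -8 + J^{2}$)
$\left(H{\left(0 \right)} \left(-20\right) + j{\left(-4 \right)}\right) B = \left(\left(-8 + 0^{2}\right) \left(-20\right) - 4\right) \left(-21\right) = \left(\left(-8 + 0\right) \left(-20\right) - 4\right) \left(-21\right) = \left(\left(-8\right) \left(-20\right) - 4\right) \left(-21\right) = \left(160 - 4\right) \left(-21\right) = 156 \left(-21\right) = -3276$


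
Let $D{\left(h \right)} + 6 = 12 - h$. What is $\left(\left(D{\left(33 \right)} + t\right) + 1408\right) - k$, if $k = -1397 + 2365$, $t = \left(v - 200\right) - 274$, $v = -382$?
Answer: $-443$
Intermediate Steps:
$D{\left(h \right)} = 6 - h$ ($D{\left(h \right)} = -6 - \left(-12 + h\right) = 6 - h$)
$t = -856$ ($t = \left(-382 - 200\right) - 274 = -582 - 274 = -856$)
$k = 968$
$\left(\left(D{\left(33 \right)} + t\right) + 1408\right) - k = \left(\left(\left(6 - 33\right) - 856\right) + 1408\right) - 968 = \left(\left(-27 - 856\right) + 1408\right) - 968 = \left(-883 + 1408\right) - 968 = 525 - 968 = -443$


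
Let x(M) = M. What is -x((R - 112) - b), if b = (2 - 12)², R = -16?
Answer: 228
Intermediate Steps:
b = 100 (b = (-10)² = 100)
-x((R - 112) - b) = -((-16 - 112) - 1*100) = -(-128 - 100) = -1*(-228) = 228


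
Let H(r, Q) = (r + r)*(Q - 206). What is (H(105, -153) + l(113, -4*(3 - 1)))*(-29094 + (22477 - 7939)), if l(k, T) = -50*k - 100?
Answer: 1181073840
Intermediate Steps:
H(r, Q) = 2*r*(-206 + Q) (H(r, Q) = (2*r)*(-206 + Q) = 2*r*(-206 + Q))
l(k, T) = -100 - 50*k
(H(105, -153) + l(113, -4*(3 - 1)))*(-29094 + (22477 - 7939)) = (2*105*(-206 - 153) + (-100 - 50*113))*(-29094 + (22477 - 7939)) = (2*105*(-359) + (-100 - 5650))*(-29094 + 14538) = (-75390 - 5750)*(-14556) = -81140*(-14556) = 1181073840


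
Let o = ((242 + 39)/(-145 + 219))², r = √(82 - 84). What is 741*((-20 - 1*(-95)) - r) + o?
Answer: 304407661/5476 - 741*I*√2 ≈ 55589.0 - 1047.9*I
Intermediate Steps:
r = I*√2 (r = √(-2) = I*√2 ≈ 1.4142*I)
o = 78961/5476 (o = (281/74)² = 78961/5476 ≈ 14.419)
741*((-20 - 1*(-95)) - r) + o = 741*((-20 - 1*(-95)) - I*√2) + 78961/5476 = 741*((-20 + 95) - I*√2) + 78961/5476 = 741*(75 - I*√2) + 78961/5476 = (55575 - 741*I*√2) + 78961/5476 = 304407661/5476 - 741*I*√2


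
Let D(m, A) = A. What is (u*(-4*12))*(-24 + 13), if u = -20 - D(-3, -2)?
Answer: -9504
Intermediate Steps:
u = -18 (u = -20 - 1*(-2) = -20 + 2 = -18)
(u*(-4*12))*(-24 + 13) = (-(-72)*12)*(-24 + 13) = -18*(-48)*(-11) = 864*(-11) = -9504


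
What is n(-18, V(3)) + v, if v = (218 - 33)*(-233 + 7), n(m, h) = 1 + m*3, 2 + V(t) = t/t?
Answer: -41863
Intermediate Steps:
V(t) = -1 (V(t) = -2 + t/t = -2 + 1 = -1)
n(m, h) = 1 + 3*m
v = -41810 (v = 185*(-226) = -41810)
n(-18, V(3)) + v = (1 + 3*(-18)) - 41810 = (1 - 54) - 41810 = -53 - 41810 = -41863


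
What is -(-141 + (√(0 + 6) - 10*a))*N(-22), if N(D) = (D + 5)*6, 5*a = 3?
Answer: -14994 + 102*√6 ≈ -14744.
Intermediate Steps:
a = ⅗ (a = (⅕)*3 = ⅗ ≈ 0.60000)
N(D) = 30 + 6*D (N(D) = (5 + D)*6 = 30 + 6*D)
-(-141 + (√(0 + 6) - 10*a))*N(-22) = -(-141 + (√(0 + 6) - 10*⅗))*(30 + 6*(-22)) = -(-141 + (√6 - 6))*(30 - 132) = -(-141 + (-6 + √6))*(-102) = -(-147 + √6)*(-102) = -(14994 - 102*√6) = -14994 + 102*√6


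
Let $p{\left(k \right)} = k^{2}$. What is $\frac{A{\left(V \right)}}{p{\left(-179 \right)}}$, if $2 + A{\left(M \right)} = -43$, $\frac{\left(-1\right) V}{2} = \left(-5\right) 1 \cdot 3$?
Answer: $- \frac{45}{32041} \approx -0.0014045$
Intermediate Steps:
$V = 30$ ($V = - 2 \left(-5\right) 1 \cdot 3 = - 2 \left(\left(-5\right) 3\right) = \left(-2\right) \left(-15\right) = 30$)
$A{\left(M \right)} = -45$ ($A{\left(M \right)} = -2 - 43 = -45$)
$\frac{A{\left(V \right)}}{p{\left(-179 \right)}} = - \frac{45}{\left(-179\right)^{2}} = - \frac{45}{32041}$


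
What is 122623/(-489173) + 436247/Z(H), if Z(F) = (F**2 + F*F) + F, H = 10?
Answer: 30482071843/14675190 ≈ 2077.1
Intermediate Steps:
Z(F) = F + 2*F**2 (Z(F) = (F**2 + F**2) + F = 2*F**2 + F = F + 2*F**2)
122623/(-489173) + 436247/Z(H) = 122623/(-489173) + 436247/((10*(1 + 2*10))) = 122623*(-1/489173) + 436247/((10*(1 + 20))) = -122623/489173 + 436247/((10*21)) = -122623/489173 + 436247/210 = -122623/489173 + 436247*(1/210) = -122623/489173 + 62321/30 = 30482071843/14675190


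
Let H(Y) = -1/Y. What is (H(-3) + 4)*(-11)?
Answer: -143/3 ≈ -47.667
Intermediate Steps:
(H(-3) + 4)*(-11) = (-1/(-3) + 4)*(-11) = (-1*(-⅓) + 4)*(-11) = (⅓ + 4)*(-11) = (13/3)*(-11) = -143/3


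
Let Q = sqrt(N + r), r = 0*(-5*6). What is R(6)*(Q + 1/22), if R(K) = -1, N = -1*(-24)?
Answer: -1/22 - 2*sqrt(6) ≈ -4.9444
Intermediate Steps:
r = 0 (r = 0*(-30) = 0)
N = 24
Q = 2*sqrt(6) (Q = sqrt(24 + 0) = sqrt(24) = 2*sqrt(6) ≈ 4.8990)
R(6)*(Q + 1/22) = -(2*sqrt(6) + 1/22) = -(1/22 + 2*sqrt(6)) = -1/22 - 2*sqrt(6)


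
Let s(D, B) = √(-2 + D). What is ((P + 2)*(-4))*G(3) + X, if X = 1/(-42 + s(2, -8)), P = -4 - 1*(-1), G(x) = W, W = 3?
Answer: 503/42 ≈ 11.976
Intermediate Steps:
G(x) = 3
P = -3 (P = -4 + 1 = -3)
X = -1/42 (X = 1/(-42 + √(-2 + 2)) = 1/(-42 + √0) = 1/(-42 + 0) = 1/(-42) = -1/42 ≈ -0.023810)
((P + 2)*(-4))*G(3) + X = ((-3 + 2)*(-4))*3 - 1/42 = -1*(-4)*3 - 1/42 = 4*3 - 1/42 = 12 - 1/42 = 503/42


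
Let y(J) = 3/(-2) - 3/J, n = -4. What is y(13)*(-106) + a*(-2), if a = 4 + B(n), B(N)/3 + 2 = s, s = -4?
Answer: 2749/13 ≈ 211.46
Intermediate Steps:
y(J) = -3/2 - 3/J (y(J) = 3*(-½) - 3/J = -3/2 - 3/J)
B(N) = -18 (B(N) = -6 + 3*(-4) = -6 - 12 = -18)
a = -14 (a = 4 - 18 = -14)
y(13)*(-106) + a*(-2) = (-3/2 - 3/13)*(-106) - 14*(-2) = (-3/2 - 3*1/13)*(-106) + 28 = (-3/2 - 3/13)*(-106) + 28 = -45/26*(-106) + 28 = 2385/13 + 28 = 2749/13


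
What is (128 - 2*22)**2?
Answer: 7056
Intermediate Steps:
(128 - 2*22)**2 = (128 - 44)**2 = 84**2 = 7056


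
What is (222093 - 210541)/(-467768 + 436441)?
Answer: -11552/31327 ≈ -0.36876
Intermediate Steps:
(222093 - 210541)/(-467768 + 436441) = 11552/(-31327) = 11552*(-1/31327) = -11552/31327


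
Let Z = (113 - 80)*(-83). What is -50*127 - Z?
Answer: -3611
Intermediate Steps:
Z = -2739 (Z = 33*(-83) = -2739)
-50*127 - Z = -50*127 - 1*(-2739) = -6350 + 2739 = -3611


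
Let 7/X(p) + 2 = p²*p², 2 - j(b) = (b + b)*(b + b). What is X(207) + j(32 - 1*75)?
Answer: -13575656091799/1836036799 ≈ -7394.0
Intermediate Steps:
j(b) = 2 - 4*b² (j(b) = 2 - (b + b)*(b + b) = 2 - 2*b*2*b = 2 - 4*b²)
X(p) = 7/(-2 + p⁴) (X(p) = 7/(-2 + p²*p²) = 7/(-2 + p⁴))
X(207) + j(32 - 1*75) = 7/(-2 + 207⁴) + (2 - 4*(32 - 1*75)²) = 7/(-2 + 1836036801) + (2 - 4*(32 - 75)²) = 7/1836036799 + (2 - 4*(-43)²) = 7*(1/1836036799) + (2 - 4*1849) = 7/1836036799 + (2 - 7396) = 7/1836036799 - 7394 = -13575656091799/1836036799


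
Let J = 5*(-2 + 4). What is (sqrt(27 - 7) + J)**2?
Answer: 120 + 40*sqrt(5) ≈ 209.44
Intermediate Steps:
J = 10 (J = 5*2 = 10)
(sqrt(27 - 7) + J)**2 = (sqrt(27 - 7) + 10)**2 = (sqrt(20) + 10)**2 = (2*sqrt(5) + 10)**2 = (10 + 2*sqrt(5))**2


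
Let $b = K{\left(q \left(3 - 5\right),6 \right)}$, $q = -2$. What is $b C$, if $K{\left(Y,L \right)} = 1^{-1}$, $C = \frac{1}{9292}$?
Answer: $\frac{1}{9292} \approx 0.00010762$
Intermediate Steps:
$C = \frac{1}{9292} \approx 0.00010762$
$K{\left(Y,L \right)} = 1$
$b = 1$
$b C = 1 \cdot \frac{1}{9292} = \frac{1}{9292}$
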